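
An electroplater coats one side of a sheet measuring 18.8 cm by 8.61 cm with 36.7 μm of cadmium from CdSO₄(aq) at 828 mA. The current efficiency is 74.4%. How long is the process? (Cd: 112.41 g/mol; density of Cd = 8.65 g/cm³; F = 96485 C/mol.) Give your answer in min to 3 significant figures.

239 min

Plated area = 18.8 × 8.61 = 161.9 cm²
Volume = 161.9 × 36.7×10⁻⁴ cm = 0.5942 cm³
m(Cd) = 0.5942 × 8.65 = 5.140 g
n(Cd) = 5.140 / 112.41 = 0.04573 mol; n(e⁻) = 2 × 0.04573 = 0.09146 mol
Q = 0.09146 × 96485 / 0.744 = 11860 C
t = 11860 / 0.828 = 14320 s = 239 min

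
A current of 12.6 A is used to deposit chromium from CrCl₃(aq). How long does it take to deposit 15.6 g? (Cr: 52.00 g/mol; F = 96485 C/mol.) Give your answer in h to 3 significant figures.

1.91 h

n(Cr) = 15.6 / 52.00 = 0.3000 mol
Cr³⁺ + 3e⁻ → Cr, so n(e⁻) = 3 × 0.3000 = 0.9000 mol
Q = 0.9000 × 96485 = 86840 C
t = Q / I = 86840 / 12.6 = 6892 s = 1.91 h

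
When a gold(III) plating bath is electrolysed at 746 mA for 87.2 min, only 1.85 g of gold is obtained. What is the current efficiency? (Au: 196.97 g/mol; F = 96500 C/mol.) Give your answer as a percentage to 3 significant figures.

Q = 0.746 × 5232 = 3903 C
n(e⁻) = 3903 / 96500 = 0.04045 mol
Au³⁺ + 3e⁻ → Au, so theoretical n(Au) = 0.01348 mol → 2.655 g
Efficiency = 1.85 / 2.655 = 0.6968 = 69.7%

69.7%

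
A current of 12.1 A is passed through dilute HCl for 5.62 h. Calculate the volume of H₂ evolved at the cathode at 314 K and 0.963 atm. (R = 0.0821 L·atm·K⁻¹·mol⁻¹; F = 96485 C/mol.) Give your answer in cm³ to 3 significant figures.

Q = It = 12.1 × 20232 = 2.448×10^5 C
n(e⁻) = 2.448×10^5 / 96485 = 2.537 mol
2H⁺ + 2e⁻ → H₂, so n(H₂) = 2.537 / 2 = 1.269 mol
V = nRT/P = 1.269 × 0.0821 × 314 / 0.963 = 33.97 L
= 34000 cm³

34000 cm³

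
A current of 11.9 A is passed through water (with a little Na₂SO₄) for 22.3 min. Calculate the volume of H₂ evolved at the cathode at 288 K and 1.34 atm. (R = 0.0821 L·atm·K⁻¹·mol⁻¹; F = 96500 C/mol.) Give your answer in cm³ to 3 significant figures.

Q = It = 11.9 × 1338 = 15920 C
n(e⁻) = 15920 / 96500 = 0.1650 mol
2H⁺ + 2e⁻ → H₂, so n(H₂) = 0.1650 / 2 = 0.08250 mol
V = nRT/P = 0.08250 × 0.0821 × 288 / 1.34 = 1.456 L
= 1460 cm³

1460 cm³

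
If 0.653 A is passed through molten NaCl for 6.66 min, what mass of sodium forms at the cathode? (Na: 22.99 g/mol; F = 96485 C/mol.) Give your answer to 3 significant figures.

0.0622 g

Q = It = 0.653 × 399.6 = 260.9 C
n(e⁻) = 260.9 / 96485 = 0.002704 mol
Na⁺ + e⁻ → Na, so n(Na) = 0.002704 mol
m = 0.002704 × 22.99 = 0.0622 g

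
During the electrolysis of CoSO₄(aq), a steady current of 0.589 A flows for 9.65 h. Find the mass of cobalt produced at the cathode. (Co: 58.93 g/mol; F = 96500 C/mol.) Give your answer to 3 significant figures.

6.25 g

Q = It = 0.589 × 34740 = 20460 C
Moles of electrons = 20460 / 96500 = 0.2120 mol
Co²⁺ + 2e⁻ → Co, so n(Co) = 0.2120 / 2 = 0.1060 mol
m = 0.1060 × 58.93 = 6.25 g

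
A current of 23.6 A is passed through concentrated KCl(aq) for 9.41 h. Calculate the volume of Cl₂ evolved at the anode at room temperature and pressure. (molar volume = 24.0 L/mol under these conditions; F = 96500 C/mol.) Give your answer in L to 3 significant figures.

Q = 23.6 A × 33876 s = 7.995×10^5 C
Moles of electrons = 7.995×10^5 / 96500 = 8.285 mol
2Cl⁻ → Cl₂ + 2e⁻, so n(Cl₂) = 8.285 / 2 = 4.143 mol
V = 4.143 × 24.0 = 99.43 L

99.4 L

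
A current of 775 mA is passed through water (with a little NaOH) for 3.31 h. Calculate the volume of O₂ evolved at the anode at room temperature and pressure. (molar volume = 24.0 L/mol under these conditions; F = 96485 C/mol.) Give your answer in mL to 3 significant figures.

Charge passed = 0.775 × 11916 = 9235 C
Moles of electrons = 9235 / 96485 = 0.09571 mol
2H₂O → O₂ + 4H⁺ + 4e⁻, so n(O₂) = 0.09571 / 4 = 0.02393 mol
V = 0.02393 × 24.0 = 0.5743 L
= 574 mL

574 mL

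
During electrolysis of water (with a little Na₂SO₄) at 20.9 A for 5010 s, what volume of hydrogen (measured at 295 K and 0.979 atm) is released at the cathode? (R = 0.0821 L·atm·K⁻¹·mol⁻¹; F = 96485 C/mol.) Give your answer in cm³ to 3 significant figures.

Q = 20.9 A × 5010 s = 1.047×10^5 C
Moles of electrons = 1.047×10^5 / 96485 = 1.085 mol
2H⁺ + 2e⁻ → H₂, so n(H₂) = 1.085 / 2 = 0.5425 mol
V = nRT/P = 0.5425 × 0.0821 × 295 / 0.979 = 13.42 L
= 13400 cm³

13400 cm³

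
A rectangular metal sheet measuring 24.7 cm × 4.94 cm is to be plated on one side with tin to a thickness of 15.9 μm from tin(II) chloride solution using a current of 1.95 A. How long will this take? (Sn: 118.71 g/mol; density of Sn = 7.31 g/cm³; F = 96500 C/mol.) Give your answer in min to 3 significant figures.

19.7 min

Plated area = 24.7 × 4.94 = 122.0 cm²
Volume = 122.0 × 15.9×10⁻⁴ cm = 0.1940 cm³
m(Sn) = 0.1940 × 7.31 = 1.418 g
n(Sn) = 1.418 / 118.71 = 0.01195 mol; n(e⁻) = 2 × 0.01195 = 0.02390 mol
Q = 0.02390 × 96500 = 2306 C
t = 2306 / 1.95 = 1183 s = 19.7 min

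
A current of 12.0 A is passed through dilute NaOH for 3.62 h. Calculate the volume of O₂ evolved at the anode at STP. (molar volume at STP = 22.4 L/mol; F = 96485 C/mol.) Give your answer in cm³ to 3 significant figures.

9080 cm³

Q = It = 12.0 × 13032 = 1.564×10^5 C
n(e⁻) = Q/F = 1.564×10^5/96485 = 1.621 mol
2H₂O → O₂ + 4H⁺ + 4e⁻, so n(O₂) = 1.621 / 4 = 0.4053 mol
V = 0.4053 × 22.4 = 9.079 L
= 9080 cm³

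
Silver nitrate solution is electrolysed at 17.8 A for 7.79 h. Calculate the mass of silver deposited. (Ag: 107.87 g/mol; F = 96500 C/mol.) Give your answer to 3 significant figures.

558 g

Charge passed = 17.8 × 28044 = 4.992×10^5 C
Moles of electrons = 4.992×10^5 / 96500 = 5.173 mol
Ag⁺ + e⁻ → Ag, so n(Ag) = 5.173 mol
m = 5.173 × 107.87 = 558 g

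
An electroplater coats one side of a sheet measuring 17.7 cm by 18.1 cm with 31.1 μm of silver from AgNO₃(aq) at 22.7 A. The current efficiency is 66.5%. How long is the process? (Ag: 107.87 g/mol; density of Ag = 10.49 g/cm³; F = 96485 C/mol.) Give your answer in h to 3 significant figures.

Plated area = 17.7 × 18.1 = 320.4 cm²
Volume = 320.4 × 31.1×10⁻⁴ cm = 0.9964 cm³
m(Ag) = 0.9964 × 10.49 = 10.45 g
n(Ag) = 10.45 / 107.87 = 0.09688 mol; n(e⁻) = 0.09688 mol
Q = 0.09688 × 96485 / 0.665 = 14060 C
t = 14060 / 22.7 = 619.4 s = 0.172 h

0.172 h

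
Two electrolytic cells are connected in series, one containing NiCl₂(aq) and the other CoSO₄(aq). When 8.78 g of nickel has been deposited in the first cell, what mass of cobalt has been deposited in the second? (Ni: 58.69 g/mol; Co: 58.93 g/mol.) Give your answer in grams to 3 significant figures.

8.82 g

n(Ni) = 8.78 / 58.69 = 0.1496 mol
Ni²⁺ + 2e⁻ → Ni, so n(e⁻) = 2 × 0.1496 = 0.2992 mol
The cells are in series, so the same charge (and hence the same n(e⁻) = 0.2992 mol) passes through both.
Co²⁺ + 2e⁻ → Co, so n(Co) = 0.2992 / 2 = 0.1496 mol
m(Co) = 0.1496 × 58.93 = 8.82 g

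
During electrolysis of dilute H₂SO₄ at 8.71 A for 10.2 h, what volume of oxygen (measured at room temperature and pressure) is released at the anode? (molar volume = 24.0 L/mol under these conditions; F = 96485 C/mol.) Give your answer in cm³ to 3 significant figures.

19900 cm³

Charge passed = 8.71 × 36720 = 3.198×10^5 C
Moles of electrons = 3.198×10^5 / 96485 = 3.315 mol
2H₂O → O₂ + 4H⁺ + 4e⁻, so n(O₂) = 3.315 / 4 = 0.8288 mol
V = 0.8288 × 24.0 = 19.89 L
= 19900 cm³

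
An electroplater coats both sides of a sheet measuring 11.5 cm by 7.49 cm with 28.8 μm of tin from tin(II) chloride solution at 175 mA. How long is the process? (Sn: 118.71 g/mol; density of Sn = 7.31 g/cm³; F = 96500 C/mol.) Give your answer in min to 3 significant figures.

562 min

Plated area = 2 × 11.5 × 7.49 = 172.3 cm²
Volume = 172.3 × 28.8×10⁻⁴ cm = 0.4962 cm³
m(Sn) = 0.4962 × 7.31 = 3.627 g
n(Sn) = 3.627 / 118.71 = 0.03055 mol; n(e⁻) = 2 × 0.03055 = 0.06110 mol
Q = 0.06110 × 96500 = 5896 C
t = 5896 / 0.175 = 33690 s = 562 min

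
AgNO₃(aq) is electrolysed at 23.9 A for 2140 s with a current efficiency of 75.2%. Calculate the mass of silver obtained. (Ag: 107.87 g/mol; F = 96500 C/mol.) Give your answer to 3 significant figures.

43.0 g

Q = 23.9 × 2140 = 51150 C
n(e⁻) = 51150 / 96500 = 0.5301 mol
Ag⁺ + e⁻ → Ag, so theoretical m(Ag) = 0.5301 × 107.87 = 57.18 g
Actual mass = 75.2% × 57.18 = 43.0 g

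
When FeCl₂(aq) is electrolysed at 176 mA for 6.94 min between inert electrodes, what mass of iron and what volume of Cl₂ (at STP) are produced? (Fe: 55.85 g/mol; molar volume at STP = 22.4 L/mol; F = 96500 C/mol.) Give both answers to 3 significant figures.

0.0212 g Fe; 0.00851 L Cl₂

Q = 0.176 × 416.4 = 73.29 C; n(e⁻) = 73.29 / 96500 = 7.595×10^-4 mol
Cathode: Fe²⁺ + 2e⁻ → Fe → n(Fe) = 7.595×10^-4/2 = 3.798×10^-4 mol → 0.0212 g
Anode: 2Cl⁻ → Cl₂ + 2e⁻ → n(Cl₂) = 7.595×10^-4/2 = 3.798×10^-4 mol → 0.00851 L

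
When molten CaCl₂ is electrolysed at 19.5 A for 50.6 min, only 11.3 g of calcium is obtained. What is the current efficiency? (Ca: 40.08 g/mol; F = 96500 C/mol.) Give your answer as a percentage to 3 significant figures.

Q = 19.5 × 3036 = 59200 C
n(e⁻) = 59200 / 96500 = 0.6135 mol
Ca²⁺ + 2e⁻ → Ca, so theoretical n(Ca) = 0.3068 mol → 12.30 g
Efficiency = 11.3 / 12.30 = 0.9187 = 91.9%

91.9%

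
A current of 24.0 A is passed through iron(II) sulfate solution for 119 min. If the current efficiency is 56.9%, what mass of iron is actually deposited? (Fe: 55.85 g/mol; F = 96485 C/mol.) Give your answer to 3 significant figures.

Q = 24.0 × 7140 = 1.714×10^5 C
n(e⁻) = 1.714×10^5 / 96485 = 1.776 mol
Fe²⁺ + 2e⁻ → Fe, so theoretical m(Fe) = 0.8880 × 55.85 = 49.59 g
Actual mass = 56.9% × 49.59 = 28.2 g

28.2 g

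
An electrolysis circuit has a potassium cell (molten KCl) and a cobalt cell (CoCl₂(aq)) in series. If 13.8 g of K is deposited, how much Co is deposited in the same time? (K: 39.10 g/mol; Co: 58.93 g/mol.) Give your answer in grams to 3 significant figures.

n(K) = 13.8 / 39.10 = 0.3529 mol
K⁺ + e⁻ → K, so n(e⁻) = 0.3529 mol
The cells are in series, so the same charge (and hence the same n(e⁻) = 0.3529 mol) passes through both.
Co²⁺ + 2e⁻ → Co, so n(Co) = 0.3529 / 2 = 0.1765 mol
m(Co) = 0.1765 × 58.93 = 10.4 g

10.4 g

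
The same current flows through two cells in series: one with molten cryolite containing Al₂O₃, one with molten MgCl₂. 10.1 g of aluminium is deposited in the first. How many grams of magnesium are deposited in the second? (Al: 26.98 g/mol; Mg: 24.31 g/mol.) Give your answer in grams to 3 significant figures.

13.7 g

n(Al) = 10.1 / 26.98 = 0.3744 mol
Al³⁺ + 3e⁻ → Al, so n(e⁻) = 3 × 0.3744 = 1.123 mol
Since the cells are in series, n(e⁻) in the Mg cell is also 1.123 mol.
Mg²⁺ + 2e⁻ → Mg, so n(Mg) = 1.123 / 2 = 0.5615 mol
m(Mg) = 0.5615 × 24.31 = 13.7 g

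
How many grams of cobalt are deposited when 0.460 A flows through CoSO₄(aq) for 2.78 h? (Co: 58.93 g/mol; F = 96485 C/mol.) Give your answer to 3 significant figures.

1.41 g

Q = 0.460 A × 10008 s = 4604 C
n(e⁻) = 4604 / 96485 = 0.04772 mol
Co²⁺ + 2e⁻ → Co, so n(Co) = 0.04772 / 2 = 0.02386 mol
m = 0.02386 × 58.93 = 1.41 g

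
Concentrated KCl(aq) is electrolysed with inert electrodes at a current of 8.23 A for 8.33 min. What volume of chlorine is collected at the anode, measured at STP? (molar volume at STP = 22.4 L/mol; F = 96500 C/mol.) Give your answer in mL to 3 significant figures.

477 mL

Q = 8.23 A × 499.8 s = 4113 C
n(e⁻) = Q/F = 4113/96500 = 0.04262 mol
2Cl⁻ → Cl₂ + 2e⁻, so n(Cl₂) = 0.04262 / 2 = 0.02131 mol
V = 0.02131 × 22.4 = 0.4773 L
= 477 mL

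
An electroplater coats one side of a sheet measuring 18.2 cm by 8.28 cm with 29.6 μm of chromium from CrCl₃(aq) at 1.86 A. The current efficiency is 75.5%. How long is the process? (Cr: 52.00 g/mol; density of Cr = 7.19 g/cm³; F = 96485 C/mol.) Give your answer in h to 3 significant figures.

Plated area = 18.2 × 8.28 = 150.7 cm²
Volume = 150.7 × 29.6×10⁻⁴ cm = 0.4461 cm³
m(Cr) = 0.4461 × 7.19 = 3.207 g
n(Cr) = 3.207 / 52.00 = 0.06167 mol; n(e⁻) = 3 × 0.06167 = 0.1850 mol
Q = 0.1850 × 96485 / 0.755 = 23640 C
t = 23640 / 1.86 = 12710 s = 3.53 h

3.53 h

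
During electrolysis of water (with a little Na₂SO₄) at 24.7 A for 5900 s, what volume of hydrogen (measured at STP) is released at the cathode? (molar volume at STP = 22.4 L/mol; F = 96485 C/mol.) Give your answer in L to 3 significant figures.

Charge passed = 24.7 × 5900 = 1.457×10^5 C
n(e⁻) = 1.457×10^5 / 96485 = 1.510 mol
2H⁺ + 2e⁻ → H₂, so n(H₂) = 1.510 / 2 = 0.7550 mol
V = 0.7550 × 22.4 = 16.91 L

16.9 L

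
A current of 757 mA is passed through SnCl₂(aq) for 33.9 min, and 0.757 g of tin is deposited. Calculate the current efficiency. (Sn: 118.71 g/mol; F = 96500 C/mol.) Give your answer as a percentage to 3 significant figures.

Q = 0.757 × 2034 = 1540 C
n(e⁻) = 1540 / 96500 = 0.01596 mol
Sn²⁺ + 2e⁻ → Sn, so theoretical n(Sn) = 0.007980 mol → 0.9473 g
Efficiency = 0.757 / 0.9473 = 0.7991 = 79.9%

79.9%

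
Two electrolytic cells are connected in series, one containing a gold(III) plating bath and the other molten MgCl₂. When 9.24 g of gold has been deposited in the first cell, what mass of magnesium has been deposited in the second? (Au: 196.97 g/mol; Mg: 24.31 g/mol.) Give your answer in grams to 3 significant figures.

n(Au) = 9.24 / 196.97 = 0.04691 mol
Au³⁺ + 3e⁻ → Au, so n(e⁻) = 3 × 0.04691 = 0.1407 mol
The cells are in series, so the same charge (and hence the same n(e⁻) = 0.1407 mol) passes through both.
Mg²⁺ + 2e⁻ → Mg, so n(Mg) = 0.1407 / 2 = 0.07035 mol
m(Mg) = 0.07035 × 24.31 = 1.71 g

1.71 g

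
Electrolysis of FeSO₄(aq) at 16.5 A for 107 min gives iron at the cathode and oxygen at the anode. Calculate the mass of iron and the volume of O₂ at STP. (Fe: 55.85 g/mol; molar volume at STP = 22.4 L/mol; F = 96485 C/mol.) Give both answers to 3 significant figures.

Q = 16.5 × 6420 = 1.059×10^5 C; n(e⁻) = 1.059×10^5 / 96485 = 1.098 mol
Cathode: Fe²⁺ + 2e⁻ → Fe → n(Fe) = 1.098/2 = 0.5490 mol → 30.7 g
Anode: 2H₂O → O₂ + 4H⁺ + 4e⁻ → n(O₂) = 1.098/4 = 0.2745 mol → 6.15 L

30.7 g Fe; 6.15 L O₂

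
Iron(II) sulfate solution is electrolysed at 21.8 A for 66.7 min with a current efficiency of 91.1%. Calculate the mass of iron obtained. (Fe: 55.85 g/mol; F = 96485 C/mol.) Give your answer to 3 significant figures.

23.0 g

Q = 21.8 × 4002 = 87240 C
n(e⁻) = 87240 / 96485 = 0.9042 mol
Fe²⁺ + 2e⁻ → Fe, so theoretical m(Fe) = 0.4521 × 55.85 = 25.25 g
Actual mass = 91.1% × 25.25 = 23.0 g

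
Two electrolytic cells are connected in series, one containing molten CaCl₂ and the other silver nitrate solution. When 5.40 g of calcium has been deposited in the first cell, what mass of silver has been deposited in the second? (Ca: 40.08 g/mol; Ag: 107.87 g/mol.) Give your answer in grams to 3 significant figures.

29.1 g

n(Ca) = 5.40 / 40.08 = 0.1347 mol
Ca²⁺ + 2e⁻ → Ca, so n(e⁻) = 2 × 0.1347 = 0.2694 mol
Since the cells are in series, n(e⁻) in the Ag cell is also 0.2694 mol.
Ag⁺ + e⁻ → Ag, so n(Ag) = 0.2694 mol
m(Ag) = 0.2694 × 107.87 = 29.1 g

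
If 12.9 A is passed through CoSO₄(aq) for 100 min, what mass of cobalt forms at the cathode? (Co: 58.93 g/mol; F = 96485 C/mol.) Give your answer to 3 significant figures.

23.6 g

Charge passed = 12.9 × 6000 = 77400 C
Moles of electrons = 77400 / 96485 = 0.8022 mol
Co²⁺ + 2e⁻ → Co, so n(Co) = 0.8022 / 2 = 0.4011 mol
m = 0.4011 × 58.93 = 23.6 g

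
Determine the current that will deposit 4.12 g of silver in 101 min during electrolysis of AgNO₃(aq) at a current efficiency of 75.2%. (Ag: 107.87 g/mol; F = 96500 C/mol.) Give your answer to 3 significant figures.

n(Ag) = 4.12 / 107.87 = 0.03819 mol
Ag⁺ + e⁻ → Ag, so n(e⁻) = 0.03819 mol
Q = 0.03819 × 96500 / 0.752 = 4901 C
I = Q / t = 4901 / 6060 s = 0.809 A

0.809 A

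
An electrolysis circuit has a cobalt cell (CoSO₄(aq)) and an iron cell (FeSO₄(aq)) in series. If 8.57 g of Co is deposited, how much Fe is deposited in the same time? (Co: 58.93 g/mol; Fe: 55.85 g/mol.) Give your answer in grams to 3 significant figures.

n(Co) = 8.57 / 58.93 = 0.1454 mol
Co²⁺ + 2e⁻ → Co, so n(e⁻) = 2 × 0.1454 = 0.2908 mol
Same current for the same time ⇒ same n(e⁻) = 0.2908 mol in both cells.
Fe²⁺ + 2e⁻ → Fe, so n(Fe) = 0.2908 / 2 = 0.1454 mol
m(Fe) = 0.1454 × 55.85 = 8.12 g

8.12 g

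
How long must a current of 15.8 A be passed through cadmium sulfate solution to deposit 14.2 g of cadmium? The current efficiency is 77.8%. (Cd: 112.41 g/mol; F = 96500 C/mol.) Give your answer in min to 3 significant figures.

33.1 min

n(Cd) = 14.2 / 112.41 = 0.1263 mol
Cd²⁺ + 2e⁻ → Cd, so n(e⁻) = 2 × 0.1263 = 0.2526 mol
Q = 0.2526 × 96500 / 0.778 = 31330 C
t = Q / I = 31330 / 15.8 = 1983 s = 33.1 min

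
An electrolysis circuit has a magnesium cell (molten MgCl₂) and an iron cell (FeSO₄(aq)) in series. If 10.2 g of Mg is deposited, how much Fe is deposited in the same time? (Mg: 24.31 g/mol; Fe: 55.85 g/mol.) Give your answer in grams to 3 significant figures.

n(Mg) = 10.2 / 24.31 = 0.4196 mol
Mg²⁺ + 2e⁻ → Mg, so n(e⁻) = 2 × 0.4196 = 0.8392 mol
The cells are in series, so the same charge (and hence the same n(e⁻) = 0.8392 mol) passes through both.
Fe²⁺ + 2e⁻ → Fe, so n(Fe) = 0.8392 / 2 = 0.4196 mol
m(Fe) = 0.4196 × 55.85 = 23.4 g

23.4 g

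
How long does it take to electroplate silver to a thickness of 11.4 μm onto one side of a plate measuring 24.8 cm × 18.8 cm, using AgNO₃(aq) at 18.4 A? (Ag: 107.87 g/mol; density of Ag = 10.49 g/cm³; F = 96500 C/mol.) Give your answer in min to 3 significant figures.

Plated area = 24.8 × 18.8 = 466.2 cm²
Volume = 466.2 × 11.4×10⁻⁴ cm = 0.5315 cm³
m(Ag) = 0.5315 × 10.49 = 5.575 g
n(Ag) = 5.575 / 107.87 = 0.05168 mol; n(e⁻) = 0.05168 mol
Q = 0.05168 × 96500 = 4987 C
t = 4987 / 18.4 = 271.0 s = 4.52 min

4.52 min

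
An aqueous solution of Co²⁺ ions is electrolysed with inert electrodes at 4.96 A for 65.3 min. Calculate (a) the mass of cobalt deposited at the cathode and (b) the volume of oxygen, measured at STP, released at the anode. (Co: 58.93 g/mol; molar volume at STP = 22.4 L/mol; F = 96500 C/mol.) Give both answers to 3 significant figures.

Q = 4.96 × 3918 = 19430 C; n(e⁻) = 19430 / 96500 = 0.2013 mol
Cathode: Co²⁺ + 2e⁻ → Co → n(Co) = 0.2013/2 = 0.1007 mol → 5.93 g
Anode: 2H₂O → O₂ + 4H⁺ + 4e⁻ → n(O₂) = 0.2013/4 = 0.05033 mol → 1.13 L

5.93 g Co; 1.13 L O₂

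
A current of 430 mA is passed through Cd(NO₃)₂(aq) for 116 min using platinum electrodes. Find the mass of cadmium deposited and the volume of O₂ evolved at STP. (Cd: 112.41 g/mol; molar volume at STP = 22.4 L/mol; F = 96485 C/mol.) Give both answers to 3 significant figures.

Q = 0.430 × 6960 = 2993 C; n(e⁻) = 2993 / 96485 = 0.03102 mol
Cathode: Cd²⁺ + 2e⁻ → Cd → n(Cd) = 0.03102/2 = 0.01551 mol → 1.74 g
Anode: 2H₂O → O₂ + 4H⁺ + 4e⁻ → n(O₂) = 0.03102/4 = 0.007755 mol → 0.174 L

1.74 g Cd; 0.174 L O₂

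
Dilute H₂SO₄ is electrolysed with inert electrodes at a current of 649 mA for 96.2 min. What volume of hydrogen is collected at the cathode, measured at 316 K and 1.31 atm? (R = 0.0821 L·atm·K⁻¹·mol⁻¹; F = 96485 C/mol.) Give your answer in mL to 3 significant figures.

384 mL

Q = 0.649 A × 5772 s = 3746 C
n(e⁻) = Q/F = 3746/96485 = 0.03882 mol
2H⁺ + 2e⁻ → H₂, so n(H₂) = 0.03882 / 2 = 0.01941 mol
V = nRT/P = 0.01941 × 0.0821 × 316 / 1.31 = 0.3844 L
= 384 mL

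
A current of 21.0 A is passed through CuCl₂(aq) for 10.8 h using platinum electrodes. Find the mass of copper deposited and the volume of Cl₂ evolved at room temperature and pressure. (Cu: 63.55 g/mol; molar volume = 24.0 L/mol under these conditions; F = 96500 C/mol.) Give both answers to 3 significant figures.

Q = 21.0 × 38880 = 8.165×10^5 C; n(e⁻) = 8.165×10^5 / 96500 = 8.461 mol
Cathode: Cu²⁺ + 2e⁻ → Cu → n(Cu) = 8.461/2 = 4.231 mol → 269 g
Anode: 2Cl⁻ → Cl₂ + 2e⁻ → n(Cl₂) = 8.461/2 = 4.231 mol → 102 L

269 g Cu; 102 L Cl₂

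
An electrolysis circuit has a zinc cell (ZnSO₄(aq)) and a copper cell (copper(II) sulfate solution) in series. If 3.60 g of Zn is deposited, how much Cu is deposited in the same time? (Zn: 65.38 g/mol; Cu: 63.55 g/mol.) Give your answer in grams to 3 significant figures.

3.50 g

n(Zn) = 3.60 / 65.38 = 0.05506 mol
Zn²⁺ + 2e⁻ → Zn, so n(e⁻) = 2 × 0.05506 = 0.1101 mol
Since the cells are in series, n(e⁻) in the Cu cell is also 0.1101 mol.
Cu²⁺ + 2e⁻ → Cu, so n(Cu) = 0.1101 / 2 = 0.05505 mol
m(Cu) = 0.05505 × 63.55 = 3.50 g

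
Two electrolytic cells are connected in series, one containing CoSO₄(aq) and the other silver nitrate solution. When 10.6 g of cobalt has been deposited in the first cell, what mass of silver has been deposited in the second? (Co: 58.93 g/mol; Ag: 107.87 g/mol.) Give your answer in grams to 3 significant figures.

38.8 g

n(Co) = 10.6 / 58.93 = 0.1799 mol
Co²⁺ + 2e⁻ → Co, so n(e⁻) = 2 × 0.1799 = 0.3598 mol
The cells are in series, so the same charge (and hence the same n(e⁻) = 0.3598 mol) passes through both.
Ag⁺ + e⁻ → Ag, so n(Ag) = 0.3598 mol
m(Ag) = 0.3598 × 107.87 = 38.8 g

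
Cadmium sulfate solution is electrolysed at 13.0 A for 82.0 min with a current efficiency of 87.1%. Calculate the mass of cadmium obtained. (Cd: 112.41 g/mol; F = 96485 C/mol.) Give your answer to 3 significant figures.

Q = 13.0 × 4920 = 63960 C
n(e⁻) = 63960 / 96485 = 0.6629 mol
Cd²⁺ + 2e⁻ → Cd, so theoretical m(Cd) = 0.3315 × 112.41 = 37.26 g
Actual mass = 87.1% × 37.26 = 32.5 g

32.5 g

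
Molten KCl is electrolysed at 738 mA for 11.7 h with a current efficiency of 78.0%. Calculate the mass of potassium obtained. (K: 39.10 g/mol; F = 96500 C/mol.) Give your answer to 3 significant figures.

9.82 g

Q = 0.738 × 42120 = 31080 C
n(e⁻) = 31080 / 96500 = 0.3221 mol
K⁺ + e⁻ → K, so theoretical m(K) = 0.3221 × 39.10 = 12.59 g
Actual mass = 78.0% × 12.59 = 9.82 g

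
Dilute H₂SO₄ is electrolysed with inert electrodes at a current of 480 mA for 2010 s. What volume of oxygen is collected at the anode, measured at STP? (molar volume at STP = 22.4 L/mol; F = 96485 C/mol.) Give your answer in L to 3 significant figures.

Charge passed = 0.480 × 2010 = 964.8 C
Moles of electrons = 964.8 / 96485 = 0.009999 mol
2H₂O → O₂ + 4H⁺ + 4e⁻, so n(O₂) = 0.009999 / 4 = 0.002500 mol
V = 0.002500 × 22.4 = 0.05600 L

0.0560 L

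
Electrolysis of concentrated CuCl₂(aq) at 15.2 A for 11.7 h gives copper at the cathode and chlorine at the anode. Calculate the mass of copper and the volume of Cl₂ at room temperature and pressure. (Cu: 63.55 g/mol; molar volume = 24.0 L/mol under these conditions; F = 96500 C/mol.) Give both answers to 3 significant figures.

211 g Cu; 79.6 L Cl₂

Q = 15.2 × 42120 = 6.402×10^5 C; n(e⁻) = 6.402×10^5 / 96500 = 6.634 mol
Cathode: Cu²⁺ + 2e⁻ → Cu → n(Cu) = 6.634/2 = 3.317 mol → 211 g
Anode: 2Cl⁻ → Cl₂ + 2e⁻ → n(Cl₂) = 6.634/2 = 3.317 mol → 79.6 L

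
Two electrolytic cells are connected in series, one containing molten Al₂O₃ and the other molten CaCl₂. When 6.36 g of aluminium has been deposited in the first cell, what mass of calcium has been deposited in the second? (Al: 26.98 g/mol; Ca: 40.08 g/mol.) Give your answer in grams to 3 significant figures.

14.2 g

n(Al) = 6.36 / 26.98 = 0.2357 mol
Al³⁺ + 3e⁻ → Al, so n(e⁻) = 3 × 0.2357 = 0.7071 mol
Since the cells are in series, n(e⁻) in the Ca cell is also 0.7071 mol.
Ca²⁺ + 2e⁻ → Ca, so n(Ca) = 0.7071 / 2 = 0.3536 mol
m(Ca) = 0.3536 × 40.08 = 14.2 g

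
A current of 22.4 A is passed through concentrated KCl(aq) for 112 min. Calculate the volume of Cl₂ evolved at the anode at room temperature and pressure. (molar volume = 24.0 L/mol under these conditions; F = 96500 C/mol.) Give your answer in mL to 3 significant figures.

Charge passed = 22.4 × 6720 = 1.505×10^5 C
n(e⁻) = 1.505×10^5 / 96500 = 1.560 mol
2Cl⁻ → Cl₂ + 2e⁻, so n(Cl₂) = 1.560 / 2 = 0.7800 mol
V = 0.7800 × 24.0 = 18.72 L
= 18700 mL

18700 mL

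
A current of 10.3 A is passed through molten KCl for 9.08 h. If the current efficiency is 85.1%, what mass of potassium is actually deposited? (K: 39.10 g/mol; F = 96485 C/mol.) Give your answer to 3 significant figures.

Q = 10.3 × 32688 = 3.367×10^5 C
n(e⁻) = 3.367×10^5 / 96485 = 3.490 mol
K⁺ + e⁻ → K, so theoretical m(K) = 3.490 × 39.10 = 136.5 g
Actual mass = 85.1% × 136.5 = 116 g

116 g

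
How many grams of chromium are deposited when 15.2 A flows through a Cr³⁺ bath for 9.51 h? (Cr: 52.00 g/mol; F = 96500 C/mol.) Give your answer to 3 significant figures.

93.5 g

Q = It = 15.2 × 34236 = 5.204×10^5 C
n(e⁻) = Q/F = 5.204×10^5/96500 = 5.393 mol
Cr³⁺ + 3e⁻ → Cr, so n(Cr) = 5.393 / 3 = 1.798 mol
m = 1.798 × 52.00 = 93.5 g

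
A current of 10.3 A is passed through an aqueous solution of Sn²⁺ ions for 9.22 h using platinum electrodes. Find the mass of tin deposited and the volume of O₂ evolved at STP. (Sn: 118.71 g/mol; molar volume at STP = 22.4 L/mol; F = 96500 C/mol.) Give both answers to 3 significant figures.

210 g Sn; 19.8 L O₂

Q = 10.3 × 33192 = 3.419×10^5 C; n(e⁻) = 3.419×10^5 / 96500 = 3.543 mol
Cathode: Sn²⁺ + 2e⁻ → Sn → n(Sn) = 3.543/2 = 1.772 mol → 210 g
Anode: 2H₂O → O₂ + 4H⁺ + 4e⁻ → n(O₂) = 3.543/4 = 0.8858 mol → 19.8 L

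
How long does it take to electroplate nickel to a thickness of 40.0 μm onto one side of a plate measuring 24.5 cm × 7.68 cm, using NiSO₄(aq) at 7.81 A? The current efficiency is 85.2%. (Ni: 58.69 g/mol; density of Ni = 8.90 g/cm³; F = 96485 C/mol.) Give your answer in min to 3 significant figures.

55.2 min

Plated area = 24.5 × 7.68 = 188.2 cm²
Volume = 188.2 × 40.0×10⁻⁴ cm = 0.7528 cm³
m(Ni) = 0.7528 × 8.90 = 6.700 g
n(Ni) = 6.700 / 58.69 = 0.1142 mol; n(e⁻) = 2 × 0.1142 = 0.2284 mol
Q = 0.2284 × 96485 / 0.852 = 25870 C
t = 25870 / 7.81 = 3312 s = 55.2 min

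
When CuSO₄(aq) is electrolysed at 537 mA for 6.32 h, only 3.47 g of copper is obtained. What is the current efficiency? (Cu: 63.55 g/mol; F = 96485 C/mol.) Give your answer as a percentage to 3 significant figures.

86.2%

Q = 0.537 × 22752 = 12220 C
n(e⁻) = 12220 / 96485 = 0.1267 mol
Cu²⁺ + 2e⁻ → Cu, so theoretical n(Cu) = 0.06335 mol → 4.026 g
Efficiency = 3.47 / 4.026 = 0.8619 = 86.2%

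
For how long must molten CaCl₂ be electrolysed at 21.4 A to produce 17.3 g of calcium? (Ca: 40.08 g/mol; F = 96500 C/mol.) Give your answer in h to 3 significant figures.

n(Ca) = 17.3 / 40.08 = 0.4316 mol
Ca²⁺ + 2e⁻ → Ca, so n(e⁻) = 2 × 0.4316 = 0.8632 mol
Q = 0.8632 × 96500 = 83300 C
t = Q / I = 83300 / 21.4 = 3893 s = 1.08 h

1.08 h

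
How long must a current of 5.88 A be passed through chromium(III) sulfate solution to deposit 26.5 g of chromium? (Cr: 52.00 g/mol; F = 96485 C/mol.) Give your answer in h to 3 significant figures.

n(Cr) = 26.5 / 52.00 = 0.5096 mol
Cr³⁺ + 3e⁻ → Cr, so n(e⁻) = 3 × 0.5096 = 1.529 mol
Q = 1.529 × 96485 = 1.475×10^5 C
t = Q / I = 1.475×10^5 / 5.88 = 25090 s = 6.97 h

6.97 h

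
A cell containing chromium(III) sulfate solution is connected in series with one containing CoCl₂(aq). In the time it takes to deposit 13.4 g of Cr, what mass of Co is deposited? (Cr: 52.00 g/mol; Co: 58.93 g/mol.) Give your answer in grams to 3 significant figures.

22.8 g

n(Cr) = 13.4 / 52.00 = 0.2577 mol
Cr³⁺ + 3e⁻ → Cr, so n(e⁻) = 3 × 0.2577 = 0.7731 mol
Same current for the same time ⇒ same n(e⁻) = 0.7731 mol in both cells.
Co²⁺ + 2e⁻ → Co, so n(Co) = 0.7731 / 2 = 0.3866 mol
m(Co) = 0.3866 × 58.93 = 22.8 g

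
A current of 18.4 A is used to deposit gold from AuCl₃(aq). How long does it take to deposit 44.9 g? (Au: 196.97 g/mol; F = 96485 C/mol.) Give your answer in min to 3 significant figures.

n(Au) = 44.9 / 196.97 = 0.2280 mol
Au³⁺ + 3e⁻ → Au, so n(e⁻) = 3 × 0.2280 = 0.6840 mol
Q = 0.6840 × 96485 = 66000 C
t = Q / I = 66000 / 18.4 = 3587 s = 59.8 min

59.8 min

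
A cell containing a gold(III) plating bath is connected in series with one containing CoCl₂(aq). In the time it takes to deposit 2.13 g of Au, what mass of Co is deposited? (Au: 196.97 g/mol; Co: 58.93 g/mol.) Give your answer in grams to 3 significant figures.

0.956 g

n(Au) = 2.13 / 196.97 = 0.01081 mol
Au³⁺ + 3e⁻ → Au, so n(e⁻) = 3 × 0.01081 = 0.03243 mol
Since the cells are in series, n(e⁻) in the Co cell is also 0.03243 mol.
Co²⁺ + 2e⁻ → Co, so n(Co) = 0.03243 / 2 = 0.01622 mol
m(Co) = 0.01622 × 58.93 = 0.956 g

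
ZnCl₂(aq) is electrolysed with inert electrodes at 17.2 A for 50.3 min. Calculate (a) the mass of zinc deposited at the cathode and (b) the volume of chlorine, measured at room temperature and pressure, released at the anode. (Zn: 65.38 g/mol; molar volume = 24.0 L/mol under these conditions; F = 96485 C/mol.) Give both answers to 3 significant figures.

17.6 g Zn; 6.46 L Cl₂

Q = 17.2 × 3018 = 51910 C; n(e⁻) = 51910 / 96485 = 0.5380 mol
Cathode: Zn²⁺ + 2e⁻ → Zn → n(Zn) = 0.5380/2 = 0.2690 mol → 17.6 g
Anode: 2Cl⁻ → Cl₂ + 2e⁻ → n(Cl₂) = 0.5380/2 = 0.2690 mol → 6.46 L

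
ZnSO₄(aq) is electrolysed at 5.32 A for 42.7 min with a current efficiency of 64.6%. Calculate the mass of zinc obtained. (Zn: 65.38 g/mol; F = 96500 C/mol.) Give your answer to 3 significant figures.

Q = 5.32 × 2562 = 13630 C
n(e⁻) = 13630 / 96500 = 0.1412 mol
Zn²⁺ + 2e⁻ → Zn, so theoretical m(Zn) = 0.07060 × 65.38 = 4.616 g
Actual mass = 64.6% × 4.616 = 2.98 g

2.98 g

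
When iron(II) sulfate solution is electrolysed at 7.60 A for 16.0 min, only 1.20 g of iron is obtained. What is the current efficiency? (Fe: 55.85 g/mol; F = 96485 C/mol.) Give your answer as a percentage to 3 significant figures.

56.8%

Q = 7.60 × 960 = 7296 C
n(e⁻) = 7296 / 96485 = 0.07562 mol
Fe²⁺ + 2e⁻ → Fe, so theoretical n(Fe) = 0.03781 mol → 2.112 g
Efficiency = 1.20 / 2.112 = 0.5682 = 56.8%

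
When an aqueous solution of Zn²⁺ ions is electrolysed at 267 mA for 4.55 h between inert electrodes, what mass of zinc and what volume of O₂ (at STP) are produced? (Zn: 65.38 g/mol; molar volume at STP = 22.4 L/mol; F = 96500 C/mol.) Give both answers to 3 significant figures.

Q = 0.267 × 16380 = 4373 C; n(e⁻) = 4373 / 96500 = 0.04532 mol
Cathode: Zn²⁺ + 2e⁻ → Zn → n(Zn) = 0.04532/2 = 0.02266 mol → 1.48 g
Anode: 2H₂O → O₂ + 4H⁺ + 4e⁻ → n(O₂) = 0.04532/4 = 0.01133 mol → 0.254 L

1.48 g Zn; 0.254 L O₂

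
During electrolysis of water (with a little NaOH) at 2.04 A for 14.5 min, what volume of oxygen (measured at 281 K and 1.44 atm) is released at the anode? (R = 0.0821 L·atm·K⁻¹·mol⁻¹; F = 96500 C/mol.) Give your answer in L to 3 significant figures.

0.0737 L

Charge passed = 2.04 × 870 = 1775 C
Moles of electrons = 1775 / 96500 = 0.01839 mol
2H₂O → O₂ + 4H⁺ + 4e⁻, so n(O₂) = 0.01839 / 4 = 0.004598 mol
V = nRT/P = 0.004598 × 0.0821 × 281 / 1.44 = 0.07366 L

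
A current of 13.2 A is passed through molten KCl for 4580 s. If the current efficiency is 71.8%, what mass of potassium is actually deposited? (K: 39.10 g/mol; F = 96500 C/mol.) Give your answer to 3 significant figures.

Q = 13.2 × 4580 = 60460 C
n(e⁻) = 60460 / 96500 = 0.6265 mol
K⁺ + e⁻ → K, so theoretical m(K) = 0.6265 × 39.10 = 24.50 g
Actual mass = 71.8% × 24.50 = 17.6 g

17.6 g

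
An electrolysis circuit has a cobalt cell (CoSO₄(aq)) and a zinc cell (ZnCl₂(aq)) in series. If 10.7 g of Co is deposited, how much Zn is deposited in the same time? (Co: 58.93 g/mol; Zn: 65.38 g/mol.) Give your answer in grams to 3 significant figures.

11.9 g

n(Co) = 10.7 / 58.93 = 0.1816 mol
Co²⁺ + 2e⁻ → Co, so n(e⁻) = 2 × 0.1816 = 0.3632 mol
The cells are in series, so the same charge (and hence the same n(e⁻) = 0.3632 mol) passes through both.
Zn²⁺ + 2e⁻ → Zn, so n(Zn) = 0.3632 / 2 = 0.1816 mol
m(Zn) = 0.1816 × 65.38 = 11.9 g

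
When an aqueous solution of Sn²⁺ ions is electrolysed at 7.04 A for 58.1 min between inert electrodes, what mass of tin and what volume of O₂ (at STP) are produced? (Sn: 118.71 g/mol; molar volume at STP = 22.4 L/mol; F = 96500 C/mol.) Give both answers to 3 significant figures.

15.1 g Sn; 1.42 L O₂

Q = 7.04 × 3486 = 24540 C; n(e⁻) = 24540 / 96500 = 0.2543 mol
Cathode: Sn²⁺ + 2e⁻ → Sn → n(Sn) = 0.2543/2 = 0.1272 mol → 15.1 g
Anode: 2H₂O → O₂ + 4H⁺ + 4e⁻ → n(O₂) = 0.2543/4 = 0.06358 mol → 1.42 L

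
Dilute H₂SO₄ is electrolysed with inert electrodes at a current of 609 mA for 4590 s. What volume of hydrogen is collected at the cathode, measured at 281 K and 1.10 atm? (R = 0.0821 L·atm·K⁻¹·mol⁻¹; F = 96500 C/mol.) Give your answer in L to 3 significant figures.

Q = It = 0.609 × 4590 = 2795 C
n(e⁻) = Q/F = 2795/96500 = 0.02896 mol
2H⁺ + 2e⁻ → H₂, so n(H₂) = 0.02896 / 2 = 0.01448 mol
V = nRT/P = 0.01448 × 0.0821 × 281 / 1.10 = 0.3037 L

0.304 L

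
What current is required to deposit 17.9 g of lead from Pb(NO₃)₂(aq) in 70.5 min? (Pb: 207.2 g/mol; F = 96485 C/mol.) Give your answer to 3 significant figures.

3.94 A

n(Pb) = 17.9 / 207.2 = 0.08639 mol
Pb²⁺ + 2e⁻ → Pb, so n(e⁻) = 2 × 0.08639 = 0.1728 mol
Q = 0.1728 × 96485 = 16670 C
I = Q / t = 16670 / 4230 s = 3.94 A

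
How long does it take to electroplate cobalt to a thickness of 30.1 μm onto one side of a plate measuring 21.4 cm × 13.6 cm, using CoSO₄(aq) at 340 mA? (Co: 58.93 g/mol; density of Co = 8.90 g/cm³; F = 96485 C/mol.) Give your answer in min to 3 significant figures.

1250 min

Plated area = 21.4 × 13.6 = 291.0 cm²
Volume = 291.0 × 30.1×10⁻⁴ cm = 0.8759 cm³
m(Co) = 0.8759 × 8.90 = 7.796 g
n(Co) = 7.796 / 58.93 = 0.1323 mol; n(e⁻) = 2 × 0.1323 = 0.2646 mol
Q = 0.2646 × 96485 = 25530 C
t = 25530 / 0.340 = 75090 s = 1250 min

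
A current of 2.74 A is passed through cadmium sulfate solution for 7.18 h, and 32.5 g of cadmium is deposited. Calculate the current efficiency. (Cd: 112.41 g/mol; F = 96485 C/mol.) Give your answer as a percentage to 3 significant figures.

78.8%

Q = 2.74 × 25848 = 70820 C
n(e⁻) = 70820 / 96485 = 0.7340 mol
Cd²⁺ + 2e⁻ → Cd, so theoretical n(Cd) = 0.3670 mol → 41.25 g
Efficiency = 32.5 / 41.25 = 0.7879 = 78.8%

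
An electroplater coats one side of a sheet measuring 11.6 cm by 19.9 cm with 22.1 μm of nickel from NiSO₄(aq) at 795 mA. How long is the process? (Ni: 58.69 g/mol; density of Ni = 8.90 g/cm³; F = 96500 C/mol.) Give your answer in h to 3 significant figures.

5.22 h

Plated area = 11.6 × 19.9 = 230.8 cm²
Volume = 230.8 × 22.1×10⁻⁴ cm = 0.5101 cm³
m(Ni) = 0.5101 × 8.90 = 4.540 g
n(Ni) = 4.540 / 58.69 = 0.07736 mol; n(e⁻) = 2 × 0.07736 = 0.1547 mol
Q = 0.1547 × 96500 = 14930 C
t = 14930 / 0.795 = 18780 s = 5.22 h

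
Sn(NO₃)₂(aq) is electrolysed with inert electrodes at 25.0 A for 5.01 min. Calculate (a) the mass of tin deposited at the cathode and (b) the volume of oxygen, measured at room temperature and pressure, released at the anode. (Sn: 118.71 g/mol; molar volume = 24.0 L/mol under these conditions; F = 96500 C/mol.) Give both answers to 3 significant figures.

Q = 25.0 × 300.6 = 7515 C; n(e⁻) = 7515 / 96500 = 0.07788 mol
Cathode: Sn²⁺ + 2e⁻ → Sn → n(Sn) = 0.07788/2 = 0.03894 mol → 4.62 g
Anode: 2H₂O → O₂ + 4H⁺ + 4e⁻ → n(O₂) = 0.07788/4 = 0.01947 mol → 0.467 L

4.62 g Sn; 0.467 L O₂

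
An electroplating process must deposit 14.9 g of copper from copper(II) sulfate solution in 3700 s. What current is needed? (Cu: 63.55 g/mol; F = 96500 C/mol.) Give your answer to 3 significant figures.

12.2 A

n(Cu) = 14.9 / 63.55 = 0.2345 mol
Cu²⁺ + 2e⁻ → Cu, so n(e⁻) = 2 × 0.2345 = 0.4690 mol
Q = 0.4690 × 96500 = 45260 C
I = Q / t = 45260 / 3700 s = 12.2 A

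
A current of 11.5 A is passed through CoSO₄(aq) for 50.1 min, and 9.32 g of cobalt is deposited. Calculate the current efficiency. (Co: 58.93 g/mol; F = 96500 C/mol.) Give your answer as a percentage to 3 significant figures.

88.3%

Q = 11.5 × 3006 = 34570 C
n(e⁻) = 34570 / 96500 = 0.3582 mol
Co²⁺ + 2e⁻ → Co, so theoretical n(Co) = 0.1791 mol → 10.55 g
Efficiency = 9.32 / 10.55 = 0.8834 = 88.3%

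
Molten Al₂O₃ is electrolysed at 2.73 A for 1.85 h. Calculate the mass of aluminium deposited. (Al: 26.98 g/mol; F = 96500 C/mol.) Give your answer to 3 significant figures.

Q = 2.73 A × 6660 s = 18180 C
n(e⁻) = 18180 / 96500 = 0.1884 mol
Al³⁺ + 3e⁻ → Al, so n(Al) = 0.1884 / 3 = 0.06280 mol
m = 0.06280 × 26.98 = 1.69 g

1.69 g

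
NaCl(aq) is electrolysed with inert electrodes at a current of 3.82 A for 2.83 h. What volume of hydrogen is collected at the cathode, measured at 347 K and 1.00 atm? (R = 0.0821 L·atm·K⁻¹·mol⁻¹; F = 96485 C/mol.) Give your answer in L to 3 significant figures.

Charge passed = 3.82 × 10188 = 38920 C
n(e⁻) = 38920 / 96485 = 0.4034 mol
2H⁺ + 2e⁻ → H₂, so n(H₂) = 0.4034 / 2 = 0.2017 mol
V = nRT/P = 0.2017 × 0.0821 × 347 / 1.00 = 5.746 L

5.75 L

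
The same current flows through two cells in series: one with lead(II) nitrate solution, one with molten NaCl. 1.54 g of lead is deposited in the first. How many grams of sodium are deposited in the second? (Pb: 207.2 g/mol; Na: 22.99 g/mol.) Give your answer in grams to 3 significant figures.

n(Pb) = 1.54 / 207.2 = 0.007432 mol
Pb²⁺ + 2e⁻ → Pb, so n(e⁻) = 2 × 0.007432 = 0.01486 mol
The cells are in series, so the same charge (and hence the same n(e⁻) = 0.01486 mol) passes through both.
Na⁺ + e⁻ → Na, so n(Na) = 0.01486 mol
m(Na) = 0.01486 × 22.99 = 0.342 g

0.342 g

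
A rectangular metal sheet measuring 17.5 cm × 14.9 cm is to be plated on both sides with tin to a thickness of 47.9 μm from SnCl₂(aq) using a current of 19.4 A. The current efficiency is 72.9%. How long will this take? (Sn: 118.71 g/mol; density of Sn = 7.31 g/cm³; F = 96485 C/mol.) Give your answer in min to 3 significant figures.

35.0 min

Plated area = 2 × 17.5 × 14.9 = 521.5 cm²
Volume = 521.5 × 47.9×10⁻⁴ cm = 2.498 cm³
m(Sn) = 2.498 × 7.31 = 18.26 g
n(Sn) = 18.26 / 118.71 = 0.1538 mol; n(e⁻) = 2 × 0.1538 = 0.3076 mol
Q = 0.3076 × 96485 / 0.729 = 40710 C
t = 40710 / 19.4 = 2098 s = 35.0 min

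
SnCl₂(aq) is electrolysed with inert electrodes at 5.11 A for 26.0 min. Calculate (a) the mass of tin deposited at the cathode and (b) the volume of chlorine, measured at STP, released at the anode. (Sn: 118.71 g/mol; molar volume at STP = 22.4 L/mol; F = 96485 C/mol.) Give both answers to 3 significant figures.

Q = 5.11 × 1560 = 7972 C; n(e⁻) = 7972 / 96485 = 0.08262 mol
Cathode: Sn²⁺ + 2e⁻ → Sn → n(Sn) = 0.08262/2 = 0.04131 mol → 4.90 g
Anode: 2Cl⁻ → Cl₂ + 2e⁻ → n(Cl₂) = 0.08262/2 = 0.04131 mol → 0.925 L

4.90 g Sn; 0.925 L Cl₂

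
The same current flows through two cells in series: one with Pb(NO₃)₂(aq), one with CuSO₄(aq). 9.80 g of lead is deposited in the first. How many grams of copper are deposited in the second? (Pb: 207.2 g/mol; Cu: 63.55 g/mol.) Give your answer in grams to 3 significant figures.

3.01 g

n(Pb) = 9.80 / 207.2 = 0.04730 mol
Pb²⁺ + 2e⁻ → Pb, so n(e⁻) = 2 × 0.04730 = 0.09460 mol
Same current for the same time ⇒ same n(e⁻) = 0.09460 mol in both cells.
Cu²⁺ + 2e⁻ → Cu, so n(Cu) = 0.09460 / 2 = 0.04730 mol
m(Cu) = 0.04730 × 63.55 = 3.01 g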